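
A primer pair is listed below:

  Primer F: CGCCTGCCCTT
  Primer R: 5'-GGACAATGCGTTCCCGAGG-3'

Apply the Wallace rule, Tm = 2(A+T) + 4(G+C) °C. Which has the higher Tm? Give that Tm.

Primer F: A+T=3, G+C=8 → Tm = 2(3)+4(8) = 38°C
Primer R: A+T=7, G+C=12 → Tm = 2(7)+4(12) = 62°C
38°C vs 62°C → primer R is higher.

Primer R, 62°C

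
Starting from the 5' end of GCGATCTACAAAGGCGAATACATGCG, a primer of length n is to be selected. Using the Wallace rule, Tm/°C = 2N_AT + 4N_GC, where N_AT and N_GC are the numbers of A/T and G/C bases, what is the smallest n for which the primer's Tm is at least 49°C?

n = 16

First 15 bases: GCGATCTACAAAGGC → Tm = 46°C (< 49°C)
First 16 bases: GCGATCTACAAAGGCG → Tm = 50°C (≥ 49°C)
Since every base adds ≥2°C, Tm only increases with n, so the threshold is first crossed at n = 16.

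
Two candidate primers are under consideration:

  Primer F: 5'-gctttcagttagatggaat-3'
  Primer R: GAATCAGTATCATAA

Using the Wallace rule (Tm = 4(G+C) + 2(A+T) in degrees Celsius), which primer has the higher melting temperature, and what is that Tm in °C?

Primer F: A+T=12, G+C=7 → Tm = 2(12)+4(7) = 52°C
Primer R: A+T=11, G+C=4 → Tm = 2(11)+4(4) = 38°C
52°C vs 38°C → primer F is higher.

Primer F, 52°C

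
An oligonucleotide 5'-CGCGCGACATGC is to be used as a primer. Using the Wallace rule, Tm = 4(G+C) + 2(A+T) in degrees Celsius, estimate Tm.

Base counts: G=4, T=1, A=2, C=5
A+T = 3, G+C = 9
Tm = 4·9 + 2·3 = 36 + 6 = 42°C

42°C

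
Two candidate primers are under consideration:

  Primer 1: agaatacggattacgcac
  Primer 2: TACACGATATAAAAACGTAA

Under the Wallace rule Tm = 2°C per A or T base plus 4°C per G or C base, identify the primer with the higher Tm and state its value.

Primer 1, 52°C

Primer 1: A+T=10, G+C=8 → Tm = 2(10)+4(8) = 52°C
Primer 2: A+T=15, G+C=5 → Tm = 2(15)+4(5) = 50°C
52°C vs 50°C → primer 1 is higher.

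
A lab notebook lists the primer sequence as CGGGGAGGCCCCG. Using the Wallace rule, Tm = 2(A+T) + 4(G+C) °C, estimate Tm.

A=1, C=5, G=7, T=0
AT pairs contribute 1, GC pairs contribute 12.
Tm = 2×1 + 4×12 = 50°C

50°C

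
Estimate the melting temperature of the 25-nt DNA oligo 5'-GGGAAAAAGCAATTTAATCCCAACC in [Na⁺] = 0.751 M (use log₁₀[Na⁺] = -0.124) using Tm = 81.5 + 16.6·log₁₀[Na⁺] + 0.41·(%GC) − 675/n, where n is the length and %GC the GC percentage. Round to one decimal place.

68.8°C

Length n = 25. Counting bases: A=11, T=4, C=6, G=4
G+C = 10, so %GC = 10/25 × 100 = 40%
Salt term: 16.6 × (-0.124) = -2.058
GC term: 0.41 × 40 = 16.4; length term: −675/25 = −27
Tm = 81.5 + (-2.058) + 16.4 − 27 = 68.842 → 68.8°C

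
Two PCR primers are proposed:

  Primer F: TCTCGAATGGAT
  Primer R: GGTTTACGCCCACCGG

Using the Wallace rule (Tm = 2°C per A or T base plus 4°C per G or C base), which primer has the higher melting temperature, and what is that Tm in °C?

Primer R, 54°C

Primer F: A+T=7, G+C=5 → Tm = 2(7)+4(5) = 34°C
Primer R: A+T=5, G+C=11 → Tm = 2(5)+4(11) = 54°C
34°C vs 54°C → primer R is higher.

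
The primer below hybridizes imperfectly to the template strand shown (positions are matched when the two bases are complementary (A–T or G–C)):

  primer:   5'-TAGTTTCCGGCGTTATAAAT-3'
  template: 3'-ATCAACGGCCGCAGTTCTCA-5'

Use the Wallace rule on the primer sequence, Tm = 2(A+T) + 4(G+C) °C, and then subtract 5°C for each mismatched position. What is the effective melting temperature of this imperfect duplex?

Primer base counts: A=5, T=8, G=4, C=3 → A+T=13, G+C=7
Perfect-match Tm = 2(13) + 4(7) = 26 + 28 = 54°C
Mismatches (positions where the bases are not complementary): 5 (at positions 6, 14, 16, 17, 19)
Effective Tm = 54 − 5×5 = 54 − 25 = 29°C

29°C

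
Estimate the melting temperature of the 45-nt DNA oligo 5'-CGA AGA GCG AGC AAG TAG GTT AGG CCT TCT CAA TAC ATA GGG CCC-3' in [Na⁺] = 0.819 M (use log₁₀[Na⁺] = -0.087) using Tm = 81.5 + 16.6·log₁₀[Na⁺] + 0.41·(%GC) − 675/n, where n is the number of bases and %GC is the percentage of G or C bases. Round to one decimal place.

86.9°C

Length n = 45. Counting bases: T=8, C=11, G=13, A=13
G+C = 24, so %GC = 24/45 × 100 = 53.333%
Salt term: 16.6 × (-0.087) = -1.444
GC term: 0.41 × 53.333 = 21.867; length term: −675/45 = −15
Tm = 81.5 + (-1.444) + 21.867 − 15 = 86.923 → 86.9°C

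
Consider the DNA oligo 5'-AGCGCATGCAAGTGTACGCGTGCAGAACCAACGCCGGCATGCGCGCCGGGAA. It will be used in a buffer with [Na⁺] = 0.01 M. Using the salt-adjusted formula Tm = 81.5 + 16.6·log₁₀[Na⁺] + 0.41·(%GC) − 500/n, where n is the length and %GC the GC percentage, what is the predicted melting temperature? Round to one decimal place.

65.5°C

Length n = 52. Scanning the sequence gives C=16, A=13, T=5, G=18.
G+C = 34, so %GC = 34/52 × 100 = 65.385%
Salt term: 16.6 × (-2) = -33.2
GC term: 0.41 × 65.385 = 26.808; length term: −500/52 = −9.615
Tm = 81.5 + (-33.2) + 26.808 − 9.615 = 65.493 → 65.5°C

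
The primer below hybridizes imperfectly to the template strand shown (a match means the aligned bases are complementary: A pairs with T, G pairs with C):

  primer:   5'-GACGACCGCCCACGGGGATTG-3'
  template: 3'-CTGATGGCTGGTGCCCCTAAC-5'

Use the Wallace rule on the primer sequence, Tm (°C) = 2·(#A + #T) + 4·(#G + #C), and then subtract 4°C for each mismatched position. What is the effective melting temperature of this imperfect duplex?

Primer base counts: A=4, T=2, G=8, C=7 → A+T=6, G+C=15
Perfect-match Tm = 2(6) + 4(15) = 12 + 60 = 72°C
Mismatches (positions where the bases are not complementary): 2 (at positions 4, 9)
Effective Tm = 72 − 2×4 = 72 − 8 = 64°C

64°C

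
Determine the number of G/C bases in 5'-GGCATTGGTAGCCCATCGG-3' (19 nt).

Base counts: T=4, G=7, A=3, C=5
Total G or C: 7 + 5 = 12

12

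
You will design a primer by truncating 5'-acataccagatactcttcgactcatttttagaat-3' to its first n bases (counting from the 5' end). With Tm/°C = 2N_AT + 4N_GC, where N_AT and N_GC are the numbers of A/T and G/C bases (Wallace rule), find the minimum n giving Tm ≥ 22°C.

First 7 bases: ACATACC → Tm = 20°C (< 22°C)
First 8 bases: ACATACCA → Tm = 22°C (≥ 22°C)
Each additional base adds 2°C (A/T) or 4°C (G/C), so Tm is non-decreasing in n; n = 8 is the first length to reach 22°C.

n = 8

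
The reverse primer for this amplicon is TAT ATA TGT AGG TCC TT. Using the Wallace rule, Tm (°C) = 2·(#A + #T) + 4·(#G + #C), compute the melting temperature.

44°C

Counting bases: G=3, A=4, C=2, T=8
AT pairs contribute 12, GC pairs contribute 5.
Tm = 2×12 + 4×5 = 44°C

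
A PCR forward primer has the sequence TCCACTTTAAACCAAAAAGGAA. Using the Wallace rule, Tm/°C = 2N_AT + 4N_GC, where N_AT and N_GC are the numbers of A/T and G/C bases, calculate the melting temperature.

58°C

Base counts: A=11, G=2, C=5, T=4
So N_AT = 15 and N_GC = 7.
Tm = 2(15) + 4(7) = 30 + 28 = 58°C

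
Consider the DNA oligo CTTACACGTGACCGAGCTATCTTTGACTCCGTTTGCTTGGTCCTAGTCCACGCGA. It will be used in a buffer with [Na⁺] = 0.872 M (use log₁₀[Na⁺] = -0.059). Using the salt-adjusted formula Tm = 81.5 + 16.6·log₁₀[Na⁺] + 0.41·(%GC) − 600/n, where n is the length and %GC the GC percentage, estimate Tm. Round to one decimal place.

Length n = 55. Base counts: T=17, C=17, G=12, A=9
G+C = 29, so %GC = 29/55 × 100 = 52.727%
Salt term: 16.6 × (-0.059) = -0.979
GC term: 0.41 × 52.727 = 21.618; length term: −600/55 = −10.909
Tm = 81.5 + (-0.979) + 21.618 − 10.909 = 91.23 → 91.2°C

91.2°C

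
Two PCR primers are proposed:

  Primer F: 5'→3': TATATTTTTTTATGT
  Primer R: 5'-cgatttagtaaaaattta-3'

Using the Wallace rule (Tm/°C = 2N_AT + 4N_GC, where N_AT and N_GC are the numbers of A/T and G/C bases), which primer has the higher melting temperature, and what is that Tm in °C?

Primer R, 42°C

Primer F: A+T=14, G+C=1 → Tm = 2(14)+4(1) = 32°C
Primer R: A+T=15, G+C=3 → Tm = 2(15)+4(3) = 42°C
32°C vs 42°C → primer R is higher.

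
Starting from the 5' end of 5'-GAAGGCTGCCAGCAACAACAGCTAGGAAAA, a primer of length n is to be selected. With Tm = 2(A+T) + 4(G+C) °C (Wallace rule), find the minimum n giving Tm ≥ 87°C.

First 28 bases: GAAGGCTGCCAGCAACAACAGCTAGGAA → Tm = 86°C (< 87°C)
First 29 bases: GAAGGCTGCCAGCAACAACAGCTAGGAAA → Tm = 88°C (≥ 87°C)
Each additional base adds 2°C (A/T) or 4°C (G/C), so Tm is non-decreasing in n; n = 29 is the first length to reach 87°C.

n = 29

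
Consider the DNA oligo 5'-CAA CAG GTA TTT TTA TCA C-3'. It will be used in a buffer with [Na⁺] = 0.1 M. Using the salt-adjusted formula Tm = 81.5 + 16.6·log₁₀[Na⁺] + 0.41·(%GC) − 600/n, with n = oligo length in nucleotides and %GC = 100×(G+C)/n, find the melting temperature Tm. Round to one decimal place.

Length n = 19. Base counts: T=7, C=4, A=6, G=2
G+C = 6, so %GC = 6/19 × 100 = 31.579%
Salt term: 16.6 × (-1) = -16.6
GC term: 0.41 × 31.579 = 12.947; length term: −600/19 = −31.579
Tm = 81.5 + (-16.6) + 12.947 − 31.579 = 46.268 → 46.3°C

46.3°C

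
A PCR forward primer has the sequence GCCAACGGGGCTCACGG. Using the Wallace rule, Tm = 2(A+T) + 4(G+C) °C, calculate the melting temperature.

Base counts: C=6, T=1, G=7, A=3
A+T = 4, G+C = 13
Tm = 2(4) + 4(13) = 8 + 52 = 60°C

60°C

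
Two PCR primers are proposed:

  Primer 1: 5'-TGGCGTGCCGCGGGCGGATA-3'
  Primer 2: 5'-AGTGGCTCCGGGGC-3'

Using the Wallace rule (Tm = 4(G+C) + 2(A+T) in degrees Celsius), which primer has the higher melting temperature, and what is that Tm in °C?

Primer 1, 70°C

Primer 1: A+T=5, G+C=15 → Tm = 2(5)+4(15) = 70°C
Primer 2: A+T=3, G+C=11 → Tm = 2(3)+4(11) = 50°C
70°C vs 50°C → primer 1 is higher.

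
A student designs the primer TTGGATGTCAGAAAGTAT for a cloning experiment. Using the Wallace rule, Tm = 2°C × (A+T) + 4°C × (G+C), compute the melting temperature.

Scanning the sequence gives A=6, T=6, G=5, C=1.
So N_AT = 12 and N_GC = 6.
Tm = 4·6 + 2·12 = 24 + 24 = 48°C

48°C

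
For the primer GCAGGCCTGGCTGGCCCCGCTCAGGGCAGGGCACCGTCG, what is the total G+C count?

Counting bases: C=15, T=4, G=16, A=4
Total G or C: 16 + 15 = 31

31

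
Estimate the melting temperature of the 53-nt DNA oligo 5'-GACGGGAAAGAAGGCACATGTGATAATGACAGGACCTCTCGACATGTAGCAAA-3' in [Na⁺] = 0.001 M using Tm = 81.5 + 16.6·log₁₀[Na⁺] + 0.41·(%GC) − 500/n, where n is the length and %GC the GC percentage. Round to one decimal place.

41.6°C

Length n = 53. C=10, A=20, G=15, T=8
G+C = 25, so %GC = 25/53 × 100 = 47.17%
Salt term: 16.6 × (-3) = -49.8
GC term: 0.41 × 47.17 = 19.34; length term: −500/53 = −9.434
Tm = 81.5 + (-49.8) + 19.34 − 9.434 = 41.606 → 41.6°C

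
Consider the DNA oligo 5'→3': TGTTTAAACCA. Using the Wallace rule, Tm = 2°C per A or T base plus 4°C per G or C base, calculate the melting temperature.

Counting bases: G=1, C=2, T=4, A=4
A+T = 8, G+C = 3
Tm = 2×8 + 4×3 = 28°C

28°C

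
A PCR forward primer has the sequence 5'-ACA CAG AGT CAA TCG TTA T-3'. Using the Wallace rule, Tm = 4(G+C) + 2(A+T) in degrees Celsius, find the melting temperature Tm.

52°C

Base counts: T=5, A=7, C=4, G=3
A+T = 12, G+C = 7
Tm = 2(12) + 4(7) = 24 + 28 = 52°C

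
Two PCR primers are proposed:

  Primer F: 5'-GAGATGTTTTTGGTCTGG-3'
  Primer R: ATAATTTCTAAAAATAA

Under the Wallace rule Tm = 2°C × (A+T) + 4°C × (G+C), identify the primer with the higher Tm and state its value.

Primer F: A+T=10, G+C=8 → Tm = 2(10)+4(8) = 52°C
Primer R: A+T=16, G+C=1 → Tm = 2(16)+4(1) = 36°C
52°C vs 36°C → primer F is higher.

Primer F, 52°C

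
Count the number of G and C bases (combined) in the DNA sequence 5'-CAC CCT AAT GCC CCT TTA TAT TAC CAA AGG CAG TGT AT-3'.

Counting bases: A=11, G=5, T=11, C=11
Total G or C: 5 + 11 = 16

16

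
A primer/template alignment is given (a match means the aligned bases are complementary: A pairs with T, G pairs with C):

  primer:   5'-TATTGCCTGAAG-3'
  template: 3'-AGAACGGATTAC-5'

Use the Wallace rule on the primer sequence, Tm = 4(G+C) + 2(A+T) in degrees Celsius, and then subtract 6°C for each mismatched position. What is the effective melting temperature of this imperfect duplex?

16°C

Primer base counts: A=3, T=4, G=3, C=2 → A+T=7, G+C=5
Perfect-match Tm = 2(7) + 4(5) = 14 + 20 = 34°C
Mismatches (positions where the bases are not complementary): 3 (at positions 2, 9, 11)
Effective Tm = 34 − 3×6 = 34 − 18 = 16°C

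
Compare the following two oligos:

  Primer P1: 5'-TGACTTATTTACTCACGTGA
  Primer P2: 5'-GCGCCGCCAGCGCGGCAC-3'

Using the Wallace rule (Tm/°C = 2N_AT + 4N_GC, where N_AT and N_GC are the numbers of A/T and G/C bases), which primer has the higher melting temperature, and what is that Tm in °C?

Primer P2, 68°C

Primer P1: A+T=13, G+C=7 → Tm = 2(13)+4(7) = 54°C
Primer P2: A+T=2, G+C=16 → Tm = 2(2)+4(16) = 68°C
54°C vs 68°C → primer P2 is higher.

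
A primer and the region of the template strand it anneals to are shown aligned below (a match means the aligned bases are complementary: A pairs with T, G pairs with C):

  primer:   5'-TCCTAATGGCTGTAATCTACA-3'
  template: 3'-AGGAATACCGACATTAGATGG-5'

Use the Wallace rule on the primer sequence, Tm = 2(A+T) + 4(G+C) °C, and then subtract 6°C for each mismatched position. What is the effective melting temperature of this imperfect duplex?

Primer base counts: A=6, T=7, G=3, C=5 → A+T=13, G+C=8
Perfect-match Tm = 2(13) + 4(8) = 26 + 32 = 58°C
Mismatches (positions where the bases are not complementary): 2 (at positions 5, 21)
Effective Tm = 58 − 2×6 = 58 − 12 = 46°C

46°C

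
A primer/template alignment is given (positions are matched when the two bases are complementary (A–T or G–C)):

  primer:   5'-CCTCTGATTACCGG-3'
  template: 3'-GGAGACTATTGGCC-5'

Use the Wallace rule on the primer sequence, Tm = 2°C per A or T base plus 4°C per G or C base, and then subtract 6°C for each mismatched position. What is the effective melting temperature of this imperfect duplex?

Primer base counts: A=2, T=4, G=3, C=5 → A+T=6, G+C=8
Perfect-match Tm = 2(6) + 4(8) = 12 + 32 = 44°C
Mismatches (positions where the bases are not complementary): 1 (at position 9)
Effective Tm = 44 − 1×6 = 44 − 6 = 38°C

38°C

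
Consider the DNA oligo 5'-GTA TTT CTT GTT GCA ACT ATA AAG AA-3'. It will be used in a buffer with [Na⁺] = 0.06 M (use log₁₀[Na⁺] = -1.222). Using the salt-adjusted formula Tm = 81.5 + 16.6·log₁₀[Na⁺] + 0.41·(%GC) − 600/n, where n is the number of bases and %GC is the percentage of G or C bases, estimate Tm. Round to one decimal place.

49.2°C

Length n = 26. C=3, G=4, T=10, A=9
G+C = 7, so %GC = 7/26 × 100 = 26.923%
Salt term: 16.6 × (-1.222) = -20.285
GC term: 0.41 × 26.923 = 11.038; length term: −600/26 = −23.077
Tm = 81.5 + (-20.285) + 11.038 − 23.077 = 49.176 → 49.2°C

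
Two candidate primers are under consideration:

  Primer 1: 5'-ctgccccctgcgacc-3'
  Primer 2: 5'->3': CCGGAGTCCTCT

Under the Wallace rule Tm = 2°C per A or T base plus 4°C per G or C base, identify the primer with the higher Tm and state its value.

Primer 1: A+T=3, G+C=12 → Tm = 2(3)+4(12) = 54°C
Primer 2: A+T=4, G+C=8 → Tm = 2(4)+4(8) = 40°C
54°C vs 40°C → primer 1 is higher.

Primer 1, 54°C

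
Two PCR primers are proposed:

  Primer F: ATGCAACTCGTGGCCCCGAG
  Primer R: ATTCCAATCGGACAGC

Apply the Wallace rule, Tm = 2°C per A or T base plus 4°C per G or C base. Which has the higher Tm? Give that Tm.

Primer F: A+T=7, G+C=13 → Tm = 2(7)+4(13) = 66°C
Primer R: A+T=8, G+C=8 → Tm = 2(8)+4(8) = 48°C
66°C vs 48°C → primer F is higher.

Primer F, 66°C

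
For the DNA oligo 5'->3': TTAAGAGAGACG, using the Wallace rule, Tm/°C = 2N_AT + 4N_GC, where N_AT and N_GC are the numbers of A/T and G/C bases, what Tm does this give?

34°C

Scanning the sequence gives A=5, T=2, C=1, G=4.
A+T = 7, G+C = 5
Tm = 2(7) + 4(5) = 14 + 20 = 34°C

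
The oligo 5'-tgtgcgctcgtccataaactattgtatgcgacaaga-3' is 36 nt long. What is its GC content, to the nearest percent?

44%

A=10, T=10, C=8, G=8
G+C = 8 + 8 = 16 out of 36 bases
%GC = 16/36 × 100 = 44.44% ≈ 44%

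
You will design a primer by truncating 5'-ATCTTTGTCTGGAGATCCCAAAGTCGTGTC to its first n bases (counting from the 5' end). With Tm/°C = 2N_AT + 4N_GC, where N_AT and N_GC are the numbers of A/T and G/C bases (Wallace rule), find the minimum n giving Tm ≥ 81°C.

First 27 bases: ATCTTTGTCTGGAGATCCCAAAGTCGT → Tm = 78°C (< 81°C)
First 28 bases: ATCTTTGTCTGGAGATCCCAAAGTCGTG → Tm = 82°C (≥ 81°C)
Each additional base adds 2°C (A/T) or 4°C (G/C), so Tm is non-decreasing in n; n = 28 is the first length to reach 81°C.

n = 28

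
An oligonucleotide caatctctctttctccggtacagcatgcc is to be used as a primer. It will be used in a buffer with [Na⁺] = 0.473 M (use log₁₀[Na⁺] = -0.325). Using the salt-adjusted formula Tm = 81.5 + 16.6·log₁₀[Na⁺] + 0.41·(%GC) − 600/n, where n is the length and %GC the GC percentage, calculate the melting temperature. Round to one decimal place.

Length n = 29. Counting bases: A=5, G=4, T=9, C=11
G+C = 15, so %GC = 15/29 × 100 = 51.724%
Salt term: 16.6 × (-0.325) = -5.395
GC term: 0.41 × 51.724 = 21.207; length term: −600/29 = −20.69
Tm = 81.5 + (-5.395) + 21.207 − 20.69 = 76.622 → 76.6°C

76.6°C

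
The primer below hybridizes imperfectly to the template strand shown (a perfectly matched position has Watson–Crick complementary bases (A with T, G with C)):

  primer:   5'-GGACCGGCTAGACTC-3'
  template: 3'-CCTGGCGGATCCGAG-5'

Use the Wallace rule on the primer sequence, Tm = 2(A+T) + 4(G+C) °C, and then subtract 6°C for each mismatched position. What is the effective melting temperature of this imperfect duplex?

Primer base counts: A=3, T=2, G=5, C=5 → A+T=5, G+C=10
Perfect-match Tm = 2(5) + 4(10) = 10 + 40 = 50°C
Mismatches (positions where the bases are not complementary): 2 (at positions 7, 12)
Effective Tm = 50 − 2×6 = 50 − 12 = 38°C

38°C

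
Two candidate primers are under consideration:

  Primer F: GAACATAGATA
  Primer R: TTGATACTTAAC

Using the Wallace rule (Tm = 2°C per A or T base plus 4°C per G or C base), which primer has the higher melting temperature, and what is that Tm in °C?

Primer R, 30°C

Primer F: A+T=8, G+C=3 → Tm = 2(8)+4(3) = 28°C
Primer R: A+T=9, G+C=3 → Tm = 2(9)+4(3) = 30°C
28°C vs 30°C → primer R is higher.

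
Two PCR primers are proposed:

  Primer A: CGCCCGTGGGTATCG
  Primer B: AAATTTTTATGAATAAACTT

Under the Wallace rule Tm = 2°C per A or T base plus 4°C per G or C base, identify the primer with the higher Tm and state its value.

Primer A, 52°C

Primer A: A+T=4, G+C=11 → Tm = 2(4)+4(11) = 52°C
Primer B: A+T=18, G+C=2 → Tm = 2(18)+4(2) = 44°C
52°C vs 44°C → primer A is higher.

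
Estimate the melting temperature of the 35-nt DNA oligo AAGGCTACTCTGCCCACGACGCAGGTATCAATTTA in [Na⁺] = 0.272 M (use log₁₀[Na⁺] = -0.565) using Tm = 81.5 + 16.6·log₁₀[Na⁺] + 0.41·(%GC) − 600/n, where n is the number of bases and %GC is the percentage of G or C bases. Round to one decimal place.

74.9°C

Length n = 35. A=10, C=10, T=8, G=7
G+C = 17, so %GC = 17/35 × 100 = 48.571%
Salt term: 16.6 × (-0.565) = -9.379
GC term: 0.41 × 48.571 = 19.914; length term: −600/35 = −17.143
Tm = 81.5 + (-9.379) + 19.914 − 17.143 = 74.892 → 74.9°C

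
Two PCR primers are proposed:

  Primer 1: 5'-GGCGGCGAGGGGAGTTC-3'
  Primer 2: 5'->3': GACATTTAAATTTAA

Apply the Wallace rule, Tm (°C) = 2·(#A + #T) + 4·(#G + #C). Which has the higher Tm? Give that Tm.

Primer 1, 60°C

Primer 1: A+T=4, G+C=13 → Tm = 2(4)+4(13) = 60°C
Primer 2: A+T=13, G+C=2 → Tm = 2(13)+4(2) = 34°C
60°C vs 34°C → primer 1 is higher.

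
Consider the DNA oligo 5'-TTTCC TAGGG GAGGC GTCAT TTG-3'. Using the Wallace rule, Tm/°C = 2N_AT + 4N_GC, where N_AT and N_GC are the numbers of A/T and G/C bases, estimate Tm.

70°C

Base counts: T=8, A=3, G=8, C=4
A+T = 11, G+C = 12
Tm = 2×11 + 4×12 = 70°C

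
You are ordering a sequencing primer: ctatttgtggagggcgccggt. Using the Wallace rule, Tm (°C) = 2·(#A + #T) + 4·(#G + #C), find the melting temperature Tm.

Counting bases: C=4, G=9, A=2, T=6
So N_AT = 8 and N_GC = 13.
Tm = 2×8 + 4×13 = 68°C

68°C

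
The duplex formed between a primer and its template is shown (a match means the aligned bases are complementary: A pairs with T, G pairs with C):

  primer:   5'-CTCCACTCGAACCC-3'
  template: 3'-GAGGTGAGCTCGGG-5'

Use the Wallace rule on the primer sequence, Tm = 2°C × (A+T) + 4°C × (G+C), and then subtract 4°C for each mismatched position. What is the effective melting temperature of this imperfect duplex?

Primer base counts: A=3, T=2, G=1, C=8 → A+T=5, G+C=9
Perfect-match Tm = 2(5) + 4(9) = 10 + 36 = 46°C
Mismatches (positions where the bases are not complementary): 1 (at position 11)
Effective Tm = 46 − 1×4 = 46 − 4 = 42°C

42°C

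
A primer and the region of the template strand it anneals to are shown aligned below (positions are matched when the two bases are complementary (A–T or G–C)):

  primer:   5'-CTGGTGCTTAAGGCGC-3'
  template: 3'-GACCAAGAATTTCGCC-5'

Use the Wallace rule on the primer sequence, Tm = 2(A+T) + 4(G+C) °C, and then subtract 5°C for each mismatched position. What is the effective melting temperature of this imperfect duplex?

37°C

Primer base counts: A=2, T=4, G=6, C=4 → A+T=6, G+C=10
Perfect-match Tm = 2(6) + 4(10) = 12 + 40 = 52°C
Mismatches (positions where the bases are not complementary): 3 (at positions 6, 12, 16)
Effective Tm = 52 − 3×5 = 52 − 15 = 37°C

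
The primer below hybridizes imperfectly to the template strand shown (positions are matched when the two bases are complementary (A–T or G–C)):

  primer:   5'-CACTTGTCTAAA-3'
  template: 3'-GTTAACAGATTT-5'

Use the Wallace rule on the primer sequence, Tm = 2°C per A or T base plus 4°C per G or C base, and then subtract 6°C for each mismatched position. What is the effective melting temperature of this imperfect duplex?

Primer base counts: A=4, T=4, G=1, C=3 → A+T=8, G+C=4
Perfect-match Tm = 2(8) + 4(4) = 16 + 16 = 32°C
Mismatches (positions where the bases are not complementary): 1 (at position 3)
Effective Tm = 32 − 1×6 = 32 − 6 = 26°C

26°C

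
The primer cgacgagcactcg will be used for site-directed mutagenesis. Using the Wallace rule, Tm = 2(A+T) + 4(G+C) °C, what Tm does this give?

44°C

Counting bases: T=1, A=3, G=4, C=5
A+T = 4, G+C = 9
Tm = 2(4) + 4(9) = 8 + 36 = 44°C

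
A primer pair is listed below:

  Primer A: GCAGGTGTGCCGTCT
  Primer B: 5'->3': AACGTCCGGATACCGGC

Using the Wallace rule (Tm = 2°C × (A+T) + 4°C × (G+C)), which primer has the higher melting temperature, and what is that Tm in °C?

Primer B, 56°C

Primer A: A+T=5, G+C=10 → Tm = 2(5)+4(10) = 50°C
Primer B: A+T=6, G+C=11 → Tm = 2(6)+4(11) = 56°C
50°C vs 56°C → primer B is higher.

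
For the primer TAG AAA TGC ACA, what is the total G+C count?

4

C=2, G=2, T=2, A=6
G+C = 2 + 2 = 4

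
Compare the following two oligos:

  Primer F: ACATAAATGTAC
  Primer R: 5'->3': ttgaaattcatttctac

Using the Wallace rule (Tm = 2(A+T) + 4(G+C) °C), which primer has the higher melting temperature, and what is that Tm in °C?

Primer F: A+T=9, G+C=3 → Tm = 2(9)+4(3) = 30°C
Primer R: A+T=13, G+C=4 → Tm = 2(13)+4(4) = 42°C
30°C vs 42°C → primer R is higher.

Primer R, 42°C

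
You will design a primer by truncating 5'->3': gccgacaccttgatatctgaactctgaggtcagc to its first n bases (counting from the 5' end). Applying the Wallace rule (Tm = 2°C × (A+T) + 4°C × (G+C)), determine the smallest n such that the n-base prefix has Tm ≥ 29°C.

n = 9

First 8 bases: GCCGACAC → Tm = 28°C (< 29°C)
First 9 bases: GCCGACACC → Tm = 32°C (≥ 29°C)
Since every base adds ≥2°C, Tm only increases with n, so the threshold is first crossed at n = 9.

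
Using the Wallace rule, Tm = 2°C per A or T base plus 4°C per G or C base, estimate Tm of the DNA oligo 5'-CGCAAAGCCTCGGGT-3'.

Scanning the sequence gives C=5, G=5, A=3, T=2.
AT pairs contribute 5, GC pairs contribute 10.
Tm = 2×5 + 4×10 = 50°C

50°C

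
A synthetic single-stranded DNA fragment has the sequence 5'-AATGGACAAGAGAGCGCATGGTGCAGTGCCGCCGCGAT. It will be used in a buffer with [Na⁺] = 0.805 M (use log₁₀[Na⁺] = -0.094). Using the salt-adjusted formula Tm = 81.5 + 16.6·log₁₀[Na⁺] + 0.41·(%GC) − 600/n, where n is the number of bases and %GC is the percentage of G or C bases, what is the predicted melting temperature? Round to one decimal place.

Length n = 38. Scanning the sequence gives G=14, C=9, T=5, A=10.
G+C = 23, so %GC = 23/38 × 100 = 60.526%
Salt term: 16.6 × (-0.094) = -1.56
GC term: 0.41 × 60.526 = 24.816; length term: −600/38 = −15.789
Tm = 81.5 + (-1.56) + 24.816 − 15.789 = 88.967 → 89.0°C

89.0°C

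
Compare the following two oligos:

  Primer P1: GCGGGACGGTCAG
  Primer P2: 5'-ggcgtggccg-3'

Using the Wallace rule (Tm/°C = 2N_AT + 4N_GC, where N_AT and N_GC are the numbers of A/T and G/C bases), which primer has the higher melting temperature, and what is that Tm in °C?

Primer P1, 46°C

Primer P1: A+T=3, G+C=10 → Tm = 2(3)+4(10) = 46°C
Primer P2: A+T=1, G+C=9 → Tm = 2(1)+4(9) = 38°C
46°C vs 38°C → primer P1 is higher.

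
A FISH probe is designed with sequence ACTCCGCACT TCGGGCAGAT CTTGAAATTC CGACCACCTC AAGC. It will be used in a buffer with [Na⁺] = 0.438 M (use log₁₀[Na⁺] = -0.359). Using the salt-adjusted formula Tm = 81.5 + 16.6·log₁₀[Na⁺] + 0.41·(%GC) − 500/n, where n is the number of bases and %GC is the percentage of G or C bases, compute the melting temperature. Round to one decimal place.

86.5°C

Length n = 44. T=9, G=8, C=16, A=11
G+C = 24, so %GC = 24/44 × 100 = 54.545%
Salt term: 16.6 × (-0.359) = -5.959
GC term: 0.41 × 54.545 = 22.363; length term: −500/44 = −11.364
Tm = 81.5 + (-5.959) + 22.363 − 11.364 = 86.54 → 86.5°C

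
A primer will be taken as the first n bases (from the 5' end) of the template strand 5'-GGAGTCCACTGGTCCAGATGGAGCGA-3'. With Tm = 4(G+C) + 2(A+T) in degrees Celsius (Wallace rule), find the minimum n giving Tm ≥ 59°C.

First 18 bases: GGAGTCCACTGGTCCAGA → Tm = 58°C (< 59°C)
First 19 bases: GGAGTCCACTGGTCCAGAT → Tm = 60°C (≥ 59°C)
Since every base adds ≥2°C, Tm only increases with n, so the threshold is first crossed at n = 19.

n = 19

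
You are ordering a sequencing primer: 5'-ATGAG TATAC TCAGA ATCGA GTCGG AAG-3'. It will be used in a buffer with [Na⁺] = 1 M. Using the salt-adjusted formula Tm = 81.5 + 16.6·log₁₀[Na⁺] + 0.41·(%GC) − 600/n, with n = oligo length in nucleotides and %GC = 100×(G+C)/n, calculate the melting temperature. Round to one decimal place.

77.6°C

Length n = 28. Counting bases: A=10, G=8, T=6, C=4
G+C = 12, so %GC = 12/28 × 100 = 42.857%
Salt term: 16.6 × (0) = 0
GC term: 0.41 × 42.857 = 17.571; length term: −600/28 = −21.429
Tm = 81.5 + (0) + 17.571 − 21.429 = 77.642 → 77.6°C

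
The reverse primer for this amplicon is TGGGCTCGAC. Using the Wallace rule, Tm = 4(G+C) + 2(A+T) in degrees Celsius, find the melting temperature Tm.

C=3, T=2, A=1, G=4
AT pairs contribute 3, GC pairs contribute 7.
Tm = 2(3) + 4(7) = 6 + 28 = 34°C

34°C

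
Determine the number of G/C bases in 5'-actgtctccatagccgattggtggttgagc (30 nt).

16

Counting bases: T=9, G=9, C=7, A=5
G+C = 9 + 7 = 16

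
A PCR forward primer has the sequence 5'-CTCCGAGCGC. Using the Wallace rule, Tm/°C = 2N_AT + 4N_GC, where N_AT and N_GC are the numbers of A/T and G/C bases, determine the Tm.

Base counts: G=3, A=1, T=1, C=5
AT pairs contribute 2, GC pairs contribute 8.
Tm = 2×2 + 4×8 = 36°C

36°C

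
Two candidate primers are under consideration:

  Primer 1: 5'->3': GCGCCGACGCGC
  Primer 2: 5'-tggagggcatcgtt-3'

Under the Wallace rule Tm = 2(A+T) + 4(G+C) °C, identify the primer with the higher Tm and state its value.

Primer 1, 46°C

Primer 1: A+T=1, G+C=11 → Tm = 2(1)+4(11) = 46°C
Primer 2: A+T=6, G+C=8 → Tm = 2(6)+4(8) = 44°C
46°C vs 44°C → primer 1 is higher.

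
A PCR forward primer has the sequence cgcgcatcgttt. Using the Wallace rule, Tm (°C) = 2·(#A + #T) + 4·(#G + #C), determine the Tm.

38°C

Counting bases: A=1, G=3, T=4, C=4
So N_AT = 5 and N_GC = 7.
Tm = 2×5 + 4×7 = 38°C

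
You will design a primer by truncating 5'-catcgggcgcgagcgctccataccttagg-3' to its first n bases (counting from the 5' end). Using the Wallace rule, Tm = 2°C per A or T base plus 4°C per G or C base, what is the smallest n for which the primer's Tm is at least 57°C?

n = 16

First 15 bases: CATCGGGCGCGAGCG → Tm = 54°C (< 57°C)
First 16 bases: CATCGGGCGCGAGCGC → Tm = 58°C (≥ 57°C)
Each additional base adds 2°C (A/T) or 4°C (G/C), so Tm is non-decreasing in n; n = 16 is the first length to reach 57°C.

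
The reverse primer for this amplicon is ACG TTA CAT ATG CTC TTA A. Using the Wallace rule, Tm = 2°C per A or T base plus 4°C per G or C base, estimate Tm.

50°C

C=4, T=7, A=6, G=2
AT pairs contribute 13, GC pairs contribute 6.
Tm = 2(13) + 4(6) = 26 + 24 = 50°C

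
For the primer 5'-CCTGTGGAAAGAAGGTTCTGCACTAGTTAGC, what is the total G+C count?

15

Counting bases: A=8, G=9, T=8, C=6
G+C = 9 + 6 = 15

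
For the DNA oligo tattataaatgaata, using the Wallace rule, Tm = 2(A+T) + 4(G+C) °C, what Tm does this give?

A=8, C=0, T=6, G=1
AT pairs contribute 14, GC pairs contribute 1.
Tm = 4·1 + 2·14 = 4 + 28 = 32°C

32°C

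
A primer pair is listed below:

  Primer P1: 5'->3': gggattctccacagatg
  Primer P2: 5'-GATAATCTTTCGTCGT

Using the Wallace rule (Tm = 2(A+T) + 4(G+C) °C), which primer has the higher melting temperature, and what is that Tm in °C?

Primer P1: A+T=8, G+C=9 → Tm = 2(8)+4(9) = 52°C
Primer P2: A+T=10, G+C=6 → Tm = 2(10)+4(6) = 44°C
52°C vs 44°C → primer P1 is higher.

Primer P1, 52°C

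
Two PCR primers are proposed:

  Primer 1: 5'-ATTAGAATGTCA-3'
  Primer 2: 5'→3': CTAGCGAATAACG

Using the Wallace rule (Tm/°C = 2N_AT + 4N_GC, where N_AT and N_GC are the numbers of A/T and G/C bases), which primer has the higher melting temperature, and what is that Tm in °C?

Primer 2, 38°C

Primer 1: A+T=9, G+C=3 → Tm = 2(9)+4(3) = 30°C
Primer 2: A+T=7, G+C=6 → Tm = 2(7)+4(6) = 38°C
30°C vs 38°C → primer 2 is higher.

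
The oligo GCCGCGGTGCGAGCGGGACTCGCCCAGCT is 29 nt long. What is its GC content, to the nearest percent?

Counting bases: A=3, C=11, T=3, G=12
G+C = 12 + 11 = 23 out of 29 bases
%GC = 23/29 × 100 = 79.31% ≈ 79%

79%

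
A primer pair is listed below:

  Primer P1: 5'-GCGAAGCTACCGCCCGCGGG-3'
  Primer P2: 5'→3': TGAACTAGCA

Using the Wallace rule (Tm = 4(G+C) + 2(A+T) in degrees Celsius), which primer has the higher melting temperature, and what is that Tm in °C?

Primer P1, 72°C

Primer P1: A+T=4, G+C=16 → Tm = 2(4)+4(16) = 72°C
Primer P2: A+T=6, G+C=4 → Tm = 2(6)+4(4) = 28°C
72°C vs 28°C → primer P1 is higher.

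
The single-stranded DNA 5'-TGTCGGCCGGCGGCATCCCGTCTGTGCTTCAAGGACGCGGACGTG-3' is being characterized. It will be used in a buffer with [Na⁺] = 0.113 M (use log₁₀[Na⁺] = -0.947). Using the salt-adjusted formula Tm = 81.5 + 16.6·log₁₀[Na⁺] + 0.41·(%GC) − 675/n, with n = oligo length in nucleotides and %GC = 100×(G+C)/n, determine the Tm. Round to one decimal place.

79.0°C

Length n = 45. A=5, G=17, C=14, T=9
G+C = 31, so %GC = 31/45 × 100 = 68.889%
Salt term: 16.6 × (-0.947) = -15.72
GC term: 0.41 × 68.889 = 28.244; length term: −675/45 = −15
Tm = 81.5 + (-15.72) + 28.244 − 15 = 79.024 → 79.0°C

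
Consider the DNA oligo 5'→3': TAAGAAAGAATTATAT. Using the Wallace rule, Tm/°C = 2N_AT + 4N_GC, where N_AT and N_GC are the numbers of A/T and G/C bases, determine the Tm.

C=0, A=9, T=5, G=2
A+T = 14, G+C = 2
Tm = 4·2 + 2·14 = 8 + 28 = 36°C

36°C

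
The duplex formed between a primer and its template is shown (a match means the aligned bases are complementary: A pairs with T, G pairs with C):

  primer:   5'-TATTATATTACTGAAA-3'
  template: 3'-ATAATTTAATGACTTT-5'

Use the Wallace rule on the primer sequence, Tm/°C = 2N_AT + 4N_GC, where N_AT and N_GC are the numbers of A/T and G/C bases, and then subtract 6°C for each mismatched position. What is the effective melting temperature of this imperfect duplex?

30°C

Primer base counts: A=7, T=7, G=1, C=1 → A+T=14, G+C=2
Perfect-match Tm = 2(14) + 4(2) = 28 + 8 = 36°C
Mismatches (positions where the bases are not complementary): 1 (at position 6)
Effective Tm = 36 − 1×6 = 36 − 6 = 30°C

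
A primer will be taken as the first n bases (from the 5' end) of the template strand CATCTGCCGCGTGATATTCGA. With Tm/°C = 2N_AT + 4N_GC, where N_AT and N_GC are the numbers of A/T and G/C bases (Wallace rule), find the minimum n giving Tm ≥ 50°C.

n = 16

First 15 bases: CATCTGCCGCGTGAT → Tm = 48°C (< 50°C)
First 16 bases: CATCTGCCGCGTGATA → Tm = 50°C (≥ 50°C)
Each additional base adds 2°C (A/T) or 4°C (G/C), so Tm is non-decreasing in n; n = 16 is the first length to reach 50°C.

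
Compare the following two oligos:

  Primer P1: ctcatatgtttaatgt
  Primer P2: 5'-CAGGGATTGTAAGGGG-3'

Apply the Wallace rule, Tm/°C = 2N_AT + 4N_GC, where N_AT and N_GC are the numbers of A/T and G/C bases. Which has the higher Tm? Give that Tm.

Primer P1: A+T=12, G+C=4 → Tm = 2(12)+4(4) = 40°C
Primer P2: A+T=7, G+C=9 → Tm = 2(7)+4(9) = 50°C
40°C vs 50°C → primer P2 is higher.

Primer P2, 50°C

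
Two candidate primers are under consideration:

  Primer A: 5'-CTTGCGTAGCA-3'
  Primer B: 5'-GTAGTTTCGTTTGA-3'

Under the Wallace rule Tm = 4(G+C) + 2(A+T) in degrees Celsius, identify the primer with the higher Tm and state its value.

Primer A: A+T=5, G+C=6 → Tm = 2(5)+4(6) = 34°C
Primer B: A+T=9, G+C=5 → Tm = 2(9)+4(5) = 38°C
34°C vs 38°C → primer B is higher.

Primer B, 38°C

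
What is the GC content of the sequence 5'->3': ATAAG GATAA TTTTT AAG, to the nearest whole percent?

Scanning the sequence gives T=7, G=3, A=8, C=0.
G+C = 3 + 0 = 3 out of 18 bases
%GC = 3/18 × 100 = 16.67% ≈ 17%

17%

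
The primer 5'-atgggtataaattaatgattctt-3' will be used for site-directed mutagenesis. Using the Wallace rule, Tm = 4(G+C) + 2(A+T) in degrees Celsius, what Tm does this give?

G=4, C=1, T=10, A=8
A+T = 18, G+C = 5
Tm = 2×18 + 4×5 = 56°C

56°C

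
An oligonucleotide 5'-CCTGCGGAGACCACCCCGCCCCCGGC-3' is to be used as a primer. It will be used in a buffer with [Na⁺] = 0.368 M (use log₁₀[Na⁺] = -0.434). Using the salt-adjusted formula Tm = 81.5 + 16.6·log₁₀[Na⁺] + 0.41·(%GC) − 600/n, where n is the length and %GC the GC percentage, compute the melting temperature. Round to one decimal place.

Length n = 26. T=1, A=3, C=15, G=7
G+C = 22, so %GC = 22/26 × 100 = 84.615%
Salt term: 16.6 × (-0.434) = -7.204
GC term: 0.41 × 84.615 = 34.692; length term: −600/26 = −23.077
Tm = 81.5 + (-7.204) + 34.692 − 23.077 = 85.911 → 85.9°C

85.9°C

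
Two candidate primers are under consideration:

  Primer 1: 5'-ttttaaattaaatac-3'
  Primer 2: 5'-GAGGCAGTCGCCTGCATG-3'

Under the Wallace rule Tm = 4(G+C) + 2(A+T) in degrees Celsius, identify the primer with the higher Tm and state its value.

Primer 1: A+T=14, G+C=1 → Tm = 2(14)+4(1) = 32°C
Primer 2: A+T=6, G+C=12 → Tm = 2(6)+4(12) = 60°C
32°C vs 60°C → primer 2 is higher.

Primer 2, 60°C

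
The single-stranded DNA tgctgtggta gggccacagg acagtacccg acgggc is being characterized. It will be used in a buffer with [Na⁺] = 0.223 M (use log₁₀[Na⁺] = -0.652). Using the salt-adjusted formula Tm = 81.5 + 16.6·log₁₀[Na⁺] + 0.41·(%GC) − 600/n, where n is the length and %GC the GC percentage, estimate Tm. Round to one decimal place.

Length n = 36. Base counts: G=14, T=5, C=10, A=7
G+C = 24, so %GC = 24/36 × 100 = 66.667%
Salt term: 16.6 × (-0.652) = -10.823
GC term: 0.41 × 66.667 = 27.333; length term: −600/36 = −16.667
Tm = 81.5 + (-10.823) + 27.333 − 16.667 = 81.343 → 81.3°C

81.3°C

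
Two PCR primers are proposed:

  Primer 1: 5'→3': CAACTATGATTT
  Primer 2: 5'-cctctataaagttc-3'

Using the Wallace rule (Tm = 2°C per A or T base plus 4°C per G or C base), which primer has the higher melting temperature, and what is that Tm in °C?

Primer 1: A+T=9, G+C=3 → Tm = 2(9)+4(3) = 30°C
Primer 2: A+T=9, G+C=5 → Tm = 2(9)+4(5) = 38°C
30°C vs 38°C → primer 2 is higher.

Primer 2, 38°C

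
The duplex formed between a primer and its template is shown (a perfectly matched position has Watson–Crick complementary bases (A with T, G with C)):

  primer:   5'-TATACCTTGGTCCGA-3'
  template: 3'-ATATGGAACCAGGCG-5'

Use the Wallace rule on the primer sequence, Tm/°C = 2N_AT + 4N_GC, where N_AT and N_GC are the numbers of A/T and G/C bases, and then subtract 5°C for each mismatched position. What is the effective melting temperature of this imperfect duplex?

39°C

Primer base counts: A=3, T=5, G=3, C=4 → A+T=8, G+C=7
Perfect-match Tm = 2(8) + 4(7) = 16 + 28 = 44°C
Mismatches (positions where the bases are not complementary): 1 (at position 15)
Effective Tm = 44 − 1×5 = 44 − 5 = 39°C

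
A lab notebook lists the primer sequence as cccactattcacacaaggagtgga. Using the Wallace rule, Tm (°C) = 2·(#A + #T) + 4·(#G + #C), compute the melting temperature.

Counting bases: T=4, A=8, G=5, C=7
A+T = 12, G+C = 12
Tm = 2×12 + 4×12 = 72°C

72°C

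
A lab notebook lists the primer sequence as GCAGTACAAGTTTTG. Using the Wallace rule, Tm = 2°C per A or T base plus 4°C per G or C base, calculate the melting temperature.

42°C

Base counts: C=2, G=4, T=5, A=4
A+T = 9, G+C = 6
Tm = 2(9) + 4(6) = 18 + 24 = 42°C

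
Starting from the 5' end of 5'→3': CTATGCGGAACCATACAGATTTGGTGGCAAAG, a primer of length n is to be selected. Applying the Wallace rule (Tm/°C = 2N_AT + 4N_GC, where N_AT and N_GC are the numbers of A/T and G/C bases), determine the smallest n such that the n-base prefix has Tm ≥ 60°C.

n = 21

First 20 bases: CTATGCGGAACCATACAGAT → Tm = 58°C (< 60°C)
First 21 bases: CTATGCGGAACCATACAGATT → Tm = 60°C (≥ 60°C)
Each additional base adds 2°C (A/T) or 4°C (G/C), so Tm is non-decreasing in n; n = 21 is the first length to reach 60°C.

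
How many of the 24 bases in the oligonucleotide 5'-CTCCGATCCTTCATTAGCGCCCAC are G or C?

14

Scanning the sequence gives C=11, T=6, G=3, A=4.
G+C = 3 + 11 = 14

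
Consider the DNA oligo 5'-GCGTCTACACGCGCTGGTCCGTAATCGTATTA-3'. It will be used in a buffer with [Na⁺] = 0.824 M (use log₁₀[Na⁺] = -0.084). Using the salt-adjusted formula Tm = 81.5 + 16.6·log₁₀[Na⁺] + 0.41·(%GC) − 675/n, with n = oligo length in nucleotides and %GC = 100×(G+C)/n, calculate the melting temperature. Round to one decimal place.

80.8°C

Length n = 32. Counting bases: A=6, C=9, G=8, T=9
G+C = 17, so %GC = 17/32 × 100 = 53.125%
Salt term: 16.6 × (-0.084) = -1.394
GC term: 0.41 × 53.125 = 21.781; length term: −675/32 = −21.094
Tm = 81.5 + (-1.394) + 21.781 − 21.094 = 80.793 → 80.8°C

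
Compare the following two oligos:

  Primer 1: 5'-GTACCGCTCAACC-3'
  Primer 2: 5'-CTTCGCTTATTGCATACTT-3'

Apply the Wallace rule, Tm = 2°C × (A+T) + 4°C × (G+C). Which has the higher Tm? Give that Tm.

Primer 1: A+T=5, G+C=8 → Tm = 2(5)+4(8) = 42°C
Primer 2: A+T=12, G+C=7 → Tm = 2(12)+4(7) = 52°C
42°C vs 52°C → primer 2 is higher.

Primer 2, 52°C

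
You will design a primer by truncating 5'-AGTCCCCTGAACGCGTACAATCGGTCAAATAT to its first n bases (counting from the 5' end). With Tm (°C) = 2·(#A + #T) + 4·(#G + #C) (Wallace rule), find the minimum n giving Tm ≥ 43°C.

First 13 bases: AGTCCCCTGAACG → Tm = 42°C (< 43°C)
First 14 bases: AGTCCCCTGAACGC → Tm = 46°C (≥ 43°C)
Since every base adds ≥2°C, Tm only increases with n, so the threshold is first crossed at n = 14.

n = 14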